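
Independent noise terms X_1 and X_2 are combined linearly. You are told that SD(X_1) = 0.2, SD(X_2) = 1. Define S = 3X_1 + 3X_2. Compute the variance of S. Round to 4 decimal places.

var(X_1) = 0.04, var(X_2) = 1
By independence, var(S) = (3)²var(X_1) + (3)²var(X_2)
= (3)²·0.04 + (3)²·1 = 9.36

9.3600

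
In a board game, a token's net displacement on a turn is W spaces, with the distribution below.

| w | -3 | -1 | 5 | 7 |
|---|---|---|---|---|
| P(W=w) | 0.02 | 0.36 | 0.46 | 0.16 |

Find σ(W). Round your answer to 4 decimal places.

3.2985

E[W] = (-3)(0.02) + (-1)(0.36) + (5)(0.46) + (7)(0.16) = 3
E[W²] = (-3)²(0.02) + (-1)²(0.36) + (5)²(0.46) + (7)²(0.16) = 19.88
Var(W) = E[W²] − (E[W])² = 19.88 − (3)² = 10.88
σ(W) = √10.88 ≈ 3.2985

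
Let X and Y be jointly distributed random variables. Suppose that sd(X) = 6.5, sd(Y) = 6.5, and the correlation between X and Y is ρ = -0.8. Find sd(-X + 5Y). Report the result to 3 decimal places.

V(X) = (6.5)² = 42.25;  V(Y) = (6.5)² = 42.25
Cov(X,Y) = ρ·sd(X)·sd(Y) = -0.8·6.5·6.5 = -33.8
V(-X + 5Y) = (-1)²·V(X) + (5)²·V(Y) + 2·(-1)·(5)·Cov(X,Y)
= 1·42.25 + 25·42.25 + -10·-33.8 = 1436.5
sd(-X + 5Y) = √1436.5 ≈ 37.901

37.901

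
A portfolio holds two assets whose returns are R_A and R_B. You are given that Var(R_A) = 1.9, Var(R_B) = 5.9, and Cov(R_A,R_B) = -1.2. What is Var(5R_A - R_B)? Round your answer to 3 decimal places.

Var(5R_A - R_B) = (5)²·Var(R_A) + (-1)²·Var(R_B) + 2·(5)·(-1)·Cov(R_A,R_B)
= 25·1.9 + 1·5.9 + -10·-1.2 = 65.4

65.400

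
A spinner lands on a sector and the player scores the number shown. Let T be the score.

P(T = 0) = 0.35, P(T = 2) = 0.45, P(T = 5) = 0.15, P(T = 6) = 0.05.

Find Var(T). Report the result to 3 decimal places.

E[T] = (0)(0.35) + (2)(0.45) + (5)(0.15) + (6)(0.05) = 1.95
E[T²] = (0)²(0.35) + (2)²(0.45) + (5)²(0.15) + (6)²(0.05) = 7.35
Var(T) = E[T²] − (E[T])² = 7.35 − (1.95)² = 3.5475

3.548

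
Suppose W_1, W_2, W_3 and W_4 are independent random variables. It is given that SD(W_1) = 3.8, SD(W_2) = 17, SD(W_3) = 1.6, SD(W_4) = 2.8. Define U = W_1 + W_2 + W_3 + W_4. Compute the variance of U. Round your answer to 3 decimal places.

313.840

Var(W_1) = 14.44, Var(W_2) = 289, Var(W_3) = 2.56, Var(W_4) = 7.84
By independence, Var(U) = (1)²Var(W_1) + (1)²Var(W_2) + (1)²Var(W_3) + (1)²Var(W_4)
= (1)²·14.44 + (1)²·289 + (1)²·2.56 + (1)²·7.84 = 313.84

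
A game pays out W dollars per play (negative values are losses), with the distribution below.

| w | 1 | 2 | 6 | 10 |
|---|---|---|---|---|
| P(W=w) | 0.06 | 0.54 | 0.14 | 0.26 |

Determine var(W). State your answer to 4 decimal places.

12.2836

E[W] = (1)(0.06) + (2)(0.54) + (6)(0.14) + (10)(0.26) = 4.58
E[W²] = (1)²(0.06) + (2)²(0.54) + (6)²(0.14) + (10)²(0.26) = 33.26
var(W) = E[W²] − (E[W])² = 33.26 − (4.58)² = 12.2836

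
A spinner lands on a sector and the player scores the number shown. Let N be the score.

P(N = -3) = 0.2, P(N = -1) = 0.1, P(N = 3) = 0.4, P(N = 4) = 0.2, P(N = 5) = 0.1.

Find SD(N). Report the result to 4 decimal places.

2.8213

E[N] = (-3)(0.2) + (-1)(0.1) + (3)(0.4) + (4)(0.2) + (5)(0.1) = 1.8
E[N²] = (-3)²(0.2) + (-1)²(0.1) + (3)²(0.4) + (4)²(0.2) + (5)²(0.1) = 11.2
V(N) = E[N²] − (E[N])² = 11.2 − (1.8)² = 7.96
SD(N) = √7.96 ≈ 2.8213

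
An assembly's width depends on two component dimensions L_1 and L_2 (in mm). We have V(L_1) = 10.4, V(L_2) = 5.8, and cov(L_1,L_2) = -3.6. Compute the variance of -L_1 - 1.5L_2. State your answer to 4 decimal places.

V(-L_1 - 1.5L_2) = (-1)²·V(L_1) + (-1.5)²·V(L_2) + 2·(-1)·(-1.5)·cov(L_1,L_2)
= 1·10.4 + 2.25·5.8 + 3·-3.6 = 12.65

12.6500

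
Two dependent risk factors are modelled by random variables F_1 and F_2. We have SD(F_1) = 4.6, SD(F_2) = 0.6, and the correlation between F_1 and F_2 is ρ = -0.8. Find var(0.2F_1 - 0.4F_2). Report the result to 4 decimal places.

var(F_1) = (4.6)² = 21.16;  var(F_2) = (0.6)² = 0.36
Cov(F_1,F_2) = ρ·SD(F_1)·SD(F_2) = -0.8·4.6·0.6 = -2.208
var(0.2F_1 - 0.4F_2) = (0.2)²·var(F_1) + (-0.4)²·var(F_2) + 2·(0.2)·(-0.4)·Cov(F_1,F_2)
= 0.04·21.16 + 0.16·0.36 + -0.16·-2.208 = 1.25728

1.2573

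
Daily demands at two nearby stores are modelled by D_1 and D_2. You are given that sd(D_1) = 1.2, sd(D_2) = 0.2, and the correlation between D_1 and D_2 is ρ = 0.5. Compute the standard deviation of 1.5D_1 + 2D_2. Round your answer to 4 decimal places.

Var(D_1) = (1.2)² = 1.44;  Var(D_2) = (0.2)² = 0.04
Cov(D_1,D_2) = ρ·sd(D_1)·sd(D_2) = 0.5·1.2·0.2 = 0.12
Var(1.5D_1 + 2D_2) = (1.5)²·Var(D_1) + (2)²·Var(D_2) + 2·(1.5)·(2)·Cov(D_1,D_2)
= 2.25·1.44 + 4·0.04 + 6·0.12 = 4.12
sd(1.5D_1 + 2D_2) = √4.12 ≈ 2.0298

2.0298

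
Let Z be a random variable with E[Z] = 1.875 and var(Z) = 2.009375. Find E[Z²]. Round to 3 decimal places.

5.525

E[Z²] = var(Z) + (E[Z])² = 2.009375 + (1.875)² = 5.525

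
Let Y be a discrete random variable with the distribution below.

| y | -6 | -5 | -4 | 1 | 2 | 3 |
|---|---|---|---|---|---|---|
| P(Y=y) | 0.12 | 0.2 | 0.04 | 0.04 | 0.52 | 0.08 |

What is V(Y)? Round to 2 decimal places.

E[Y] = (-6)(0.12) + (-5)(0.2) + (-4)(0.04) + (1)(0.04) + (2)(0.52) + (3)(0.08) = -0.56
E[Y²] = (-6)²(0.12) + (-5)²(0.2) + (-4)²(0.04) + (1)²(0.04) + (2)²(0.52) + (3)²(0.08) = 12.8
V(Y) = E[Y²] − (E[Y])² = 12.8 − (-0.56)² = 12.4864

12.49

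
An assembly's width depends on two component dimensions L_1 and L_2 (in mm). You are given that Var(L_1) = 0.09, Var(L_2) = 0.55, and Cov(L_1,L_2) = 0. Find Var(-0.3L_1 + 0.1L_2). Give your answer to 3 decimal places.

Var(-0.3L_1 + 0.1L_2) = (-0.3)²·Var(L_1) + (0.1)²·Var(L_2) + 2·(-0.3)·(0.1)·Cov(L_1,L_2)
= 0.09·0.09 + 0.01·0.55 + -0.06·0 = 0.0136

0.014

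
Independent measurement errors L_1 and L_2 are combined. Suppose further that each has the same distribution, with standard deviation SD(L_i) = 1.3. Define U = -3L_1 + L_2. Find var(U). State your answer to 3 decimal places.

16.900

var(L_i) = (1.3)² = 1.69
By independence, var(U) = (-3)²var(L_1) + (1)²var(L_2)
= (-3)²·1.69 + (1)²·1.69 = 16.9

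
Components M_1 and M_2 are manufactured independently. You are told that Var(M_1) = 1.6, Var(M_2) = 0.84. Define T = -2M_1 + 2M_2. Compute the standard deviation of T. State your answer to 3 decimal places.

3.124

By independence, Var(T) = (-2)²Var(M_1) + (2)²Var(M_2)
= (-2)²·1.6 + (2)²·0.84 = 9.76
SD(T) = √9.76 ≈ 3.124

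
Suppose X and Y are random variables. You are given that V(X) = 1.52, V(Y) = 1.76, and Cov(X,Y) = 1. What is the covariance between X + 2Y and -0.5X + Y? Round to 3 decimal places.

2.760

Cov(X + 2Y, -0.5X + Y) = (1)(-0.5)V(X) + (2)(1)V(Y) + [(1)(1) + (2)(-0.5)]Cov(X,Y)
= -0.5·1.52 + 2·1.76 + 0·1 = 2.76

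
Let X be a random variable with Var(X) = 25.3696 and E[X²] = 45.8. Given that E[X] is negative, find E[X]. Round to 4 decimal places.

(E[X])² = E[X²] − Var(X) = 45.8 − 25.3696 = 20.4304
E[X] = −√20.4304 = -4.52

-4.5200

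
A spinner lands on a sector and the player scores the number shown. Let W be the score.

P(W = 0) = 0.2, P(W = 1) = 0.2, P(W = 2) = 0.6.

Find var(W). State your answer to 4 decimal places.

0.6400

E[W] = (0)(0.2) + (1)(0.2) + (2)(0.6) = 1.4
E[W²] = (0)²(0.2) + (1)²(0.2) + (2)²(0.6) = 2.6
var(W) = E[W²] − (E[W])² = 2.6 − (1.4)² = 0.64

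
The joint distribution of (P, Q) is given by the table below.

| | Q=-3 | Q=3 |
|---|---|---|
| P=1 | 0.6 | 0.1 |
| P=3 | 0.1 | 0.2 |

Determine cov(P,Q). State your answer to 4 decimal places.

1.3200

E[P] = 1.6,  E[Q] = -1.2
E[PQ] = -0.6
cov(P,Q) = E[PQ] − E[P]E[Q] = -0.6 − (1.6)(-1.2) = 1.32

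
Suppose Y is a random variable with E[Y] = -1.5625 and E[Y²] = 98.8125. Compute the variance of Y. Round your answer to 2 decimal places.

var(Y) = 98.8125 − (-1.5625)² = 96.37109375

96.37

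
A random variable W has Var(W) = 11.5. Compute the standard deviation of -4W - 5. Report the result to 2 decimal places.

13.56

Var(-4W - 5) = (-4)²·11.5 = 184
SD(-4W - 5) = √184 ≈ 13.56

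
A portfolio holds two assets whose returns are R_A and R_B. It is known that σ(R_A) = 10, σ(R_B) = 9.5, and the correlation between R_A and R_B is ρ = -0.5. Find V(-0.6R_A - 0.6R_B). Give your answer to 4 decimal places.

V(R_A) = (10)² = 100;  V(R_B) = (9.5)² = 90.25
Cov(R_A,R_B) = ρ·σ(R_A)·σ(R_B) = -0.5·10·9.5 = -47.5
V(-0.6R_A - 0.6R_B) = (-0.6)²·V(R_A) + (-0.6)²·V(R_B) + 2·(-0.6)·(-0.6)·Cov(R_A,R_B)
= 0.36·100 + 0.36·90.25 + 0.72·-47.5 = 34.29

34.2900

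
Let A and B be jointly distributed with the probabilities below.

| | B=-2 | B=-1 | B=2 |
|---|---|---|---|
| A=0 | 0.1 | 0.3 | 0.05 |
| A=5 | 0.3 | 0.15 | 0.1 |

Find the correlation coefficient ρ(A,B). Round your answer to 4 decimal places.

-0.0418

E[A] = 2.75,  E[B] = -0.95
E[AB] = -2.75
Cov(A,B) = E[AB] − E[A]E[B] = -2.75 − (2.75)(-0.95) = -0.1375
V(A) = 6.1875,  V(B) = 1.7475
ρ = -0.1375 / √(6.1875·1.7475) ≈ -0.0418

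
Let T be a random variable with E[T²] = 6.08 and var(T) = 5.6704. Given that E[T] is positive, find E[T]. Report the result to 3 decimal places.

0.640

(E[T])² = E[T²] − var(T) = 6.08 − 5.6704 = 0.4096
E[T] = √0.4096 = 0.64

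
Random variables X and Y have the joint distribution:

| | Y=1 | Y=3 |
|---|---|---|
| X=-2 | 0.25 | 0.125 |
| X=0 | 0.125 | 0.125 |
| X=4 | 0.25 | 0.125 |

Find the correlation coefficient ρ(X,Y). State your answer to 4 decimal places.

-0.0245

E[X] = 0.75,  E[Y] = 1.75
E[XY] = 1.25
Cov(X,Y) = E[XY] − E[X]E[Y] = 1.25 − (0.75)(1.75) = -0.0625
V(X) = 6.9375,  V(Y) = 0.9375
ρ = -0.0625 / √(6.9375·0.9375) ≈ -0.0245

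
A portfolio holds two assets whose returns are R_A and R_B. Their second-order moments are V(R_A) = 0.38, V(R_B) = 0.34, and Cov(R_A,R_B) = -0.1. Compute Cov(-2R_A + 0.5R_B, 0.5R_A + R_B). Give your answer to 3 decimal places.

-0.035

Cov(-2R_A + 0.5R_B, 0.5R_A + R_B) = (-2)(0.5)V(R_A) + (0.5)(1)V(R_B) + [(-2)(1) + (0.5)(0.5)]Cov(R_A,R_B)
= -1·0.38 + 0.5·0.34 + -1.75·-0.1 = -0.035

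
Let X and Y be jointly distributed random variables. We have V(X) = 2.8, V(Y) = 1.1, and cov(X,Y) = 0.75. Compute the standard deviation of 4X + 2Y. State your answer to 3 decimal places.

V(4X + 2Y) = (4)²·V(X) + (2)²·V(Y) + 2·(4)·(2)·cov(X,Y)
= 16·2.8 + 4·1.1 + 16·0.75 = 61.2
SD(4X + 2Y) = √61.2 ≈ 7.823

7.823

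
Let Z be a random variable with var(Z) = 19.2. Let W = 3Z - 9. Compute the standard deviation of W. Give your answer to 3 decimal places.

13.145

var(3Z - 9) = (3)²·19.2 = 172.8
SD(W) = √172.8 ≈ 13.145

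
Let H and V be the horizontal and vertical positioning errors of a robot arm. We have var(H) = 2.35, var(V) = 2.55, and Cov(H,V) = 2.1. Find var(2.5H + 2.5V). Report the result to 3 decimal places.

56.875

var(2.5H + 2.5V) = (2.5)²·var(H) + (2.5)²·var(V) + 2·(2.5)·(2.5)·Cov(H,V)
= 6.25·2.35 + 6.25·2.55 + 12.5·2.1 = 56.875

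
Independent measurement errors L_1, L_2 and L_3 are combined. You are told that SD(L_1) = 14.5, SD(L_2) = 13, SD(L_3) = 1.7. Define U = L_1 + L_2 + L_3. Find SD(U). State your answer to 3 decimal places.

19.548

var(L_1) = 210.25, var(L_2) = 169, var(L_3) = 2.89
By independence, var(U) = (1)²var(L_1) + (1)²var(L_2) + (1)²var(L_3)
= (1)²·210.25 + (1)²·169 + (1)²·2.89 = 382.14
SD(U) = √382.14 ≈ 19.548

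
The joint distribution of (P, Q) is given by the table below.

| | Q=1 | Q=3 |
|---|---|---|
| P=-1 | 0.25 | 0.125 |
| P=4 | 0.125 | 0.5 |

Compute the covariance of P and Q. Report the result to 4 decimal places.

E[P] = 2.125,  E[Q] = 2.25
E[PQ] = 5.875
cov(P,Q) = E[PQ] − E[P]E[Q] = 5.875 − (2.125)(2.25) = 1.09375

1.0938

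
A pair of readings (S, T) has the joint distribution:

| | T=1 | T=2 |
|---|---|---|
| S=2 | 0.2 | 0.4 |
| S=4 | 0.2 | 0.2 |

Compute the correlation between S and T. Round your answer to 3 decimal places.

-0.167

E[S] = 2.8,  E[T] = 1.6
E[ST] = 4.4
cov(S,T) = E[ST] − E[S]E[T] = 4.4 − (2.8)(1.6) = -0.08
Var(S) = 0.96,  Var(T) = 0.24
ρ = -0.08 / √(0.96·0.24) ≈ -0.167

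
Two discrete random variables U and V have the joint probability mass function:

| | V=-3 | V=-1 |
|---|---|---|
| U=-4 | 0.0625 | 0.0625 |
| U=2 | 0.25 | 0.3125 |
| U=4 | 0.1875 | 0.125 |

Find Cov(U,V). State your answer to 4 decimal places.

E[U] = 1.875,  E[V] = -2
E[UV] = -3.875
Cov(U,V) = E[UV] − E[U]E[V] = -3.875 − (1.875)(-2) = -0.125

-0.1250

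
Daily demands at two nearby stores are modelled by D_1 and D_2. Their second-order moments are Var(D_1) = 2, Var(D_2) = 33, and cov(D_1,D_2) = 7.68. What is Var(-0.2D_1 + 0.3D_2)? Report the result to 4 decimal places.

Var(-0.2D_1 + 0.3D_2) = (-0.2)²·Var(D_1) + (0.3)²·Var(D_2) + 2·(-0.2)·(0.3)·cov(D_1,D_2)
= 0.04·2 + 0.09·33 + -0.12·7.68 = 2.1284

2.1284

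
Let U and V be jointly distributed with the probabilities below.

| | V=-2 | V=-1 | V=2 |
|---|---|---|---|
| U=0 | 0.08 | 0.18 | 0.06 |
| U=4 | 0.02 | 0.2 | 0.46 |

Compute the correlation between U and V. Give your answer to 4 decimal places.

E[U] = 2.72,  E[V] = 0.46
E[UV] = 2.72
cov(U,V) = E[UV] − E[U]E[V] = 2.72 − (2.72)(0.46) = 1.4688
Var(U) = 3.4816,  Var(V) = 2.6484
ρ = 1.4688 / √(3.4816·2.6484) ≈ 0.4837

0.4837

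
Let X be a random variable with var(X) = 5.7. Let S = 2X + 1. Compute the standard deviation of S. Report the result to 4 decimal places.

var(2X + 1) = (2)²·5.7 = 22.8
SD(S) = √22.8 ≈ 4.7749

4.7749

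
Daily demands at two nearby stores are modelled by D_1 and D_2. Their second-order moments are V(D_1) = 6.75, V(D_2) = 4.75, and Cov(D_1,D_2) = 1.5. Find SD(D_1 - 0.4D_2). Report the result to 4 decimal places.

2.5120

V(D_1 - 0.4D_2) = (1)²·V(D_1) + (-0.4)²·V(D_2) + 2·(1)·(-0.4)·Cov(D_1,D_2)
= 1·6.75 + 0.16·4.75 + -0.8·1.5 = 6.31
SD(D_1 - 0.4D_2) = √6.31 ≈ 2.5120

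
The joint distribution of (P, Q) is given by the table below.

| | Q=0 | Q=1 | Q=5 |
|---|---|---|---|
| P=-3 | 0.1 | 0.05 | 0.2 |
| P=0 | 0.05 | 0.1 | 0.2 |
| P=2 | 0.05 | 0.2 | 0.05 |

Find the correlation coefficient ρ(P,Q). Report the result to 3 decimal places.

-0.241

E[P] = -0.45,  E[Q] = 2.6
E[PQ] = -2.25
Cov(P,Q) = E[PQ] − E[P]E[Q] = -2.25 − (-0.45)(2.6) = -1.08
var(P) = 4.1475,  var(Q) = 4.84
ρ = -1.08 / √(4.1475·4.84) ≈ -0.241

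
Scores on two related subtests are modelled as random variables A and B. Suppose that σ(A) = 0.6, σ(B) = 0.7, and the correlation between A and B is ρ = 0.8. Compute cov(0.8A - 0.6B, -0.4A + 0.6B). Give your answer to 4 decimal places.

-0.0497

var(A) = (0.6)² = 0.36;  var(B) = (0.7)² = 0.49
cov(A,B) = ρ·σ(A)·σ(B) = 0.8·0.6·0.7 = 0.336
cov(0.8A - 0.6B, -0.4A + 0.6B) = (0.8)(-0.4)var(A) + (-0.6)(0.6)var(B) + [(0.8)(0.6) + (-0.6)(-0.4)]cov(A,B)
= -0.32·0.36 + -0.36·0.49 + 0.72·0.336 = -0.04968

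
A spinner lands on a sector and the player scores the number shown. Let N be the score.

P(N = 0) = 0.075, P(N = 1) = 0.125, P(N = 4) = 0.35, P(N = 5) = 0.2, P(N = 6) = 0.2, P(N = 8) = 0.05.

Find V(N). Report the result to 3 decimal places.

4.109

E[N] = (0)(0.075) + (1)(0.125) + (4)(0.35) + (5)(0.2) + (6)(0.2) + (8)(0.05) = 4.125
E[N²] = (0)²(0.075) + (1)²(0.125) + (4)²(0.35) + (5)²(0.2) + (6)²(0.2) + (8)²(0.05) = 21.125
V(N) = E[N²] − (E[N])² = 21.125 − (4.125)² = 4.109375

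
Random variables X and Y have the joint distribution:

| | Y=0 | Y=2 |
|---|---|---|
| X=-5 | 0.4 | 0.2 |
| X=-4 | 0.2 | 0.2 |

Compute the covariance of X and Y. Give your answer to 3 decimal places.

E[X] = -4.6,  E[Y] = 0.8
E[XY] = -3.6
Cov(X,Y) = E[XY] − E[X]E[Y] = -3.6 − (-4.6)(0.8) = 0.08

0.080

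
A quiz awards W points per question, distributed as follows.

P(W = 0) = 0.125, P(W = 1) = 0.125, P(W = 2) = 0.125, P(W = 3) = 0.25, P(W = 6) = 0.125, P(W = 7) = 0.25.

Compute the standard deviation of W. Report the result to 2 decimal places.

2.55

E[W] = (0)(0.125) + (1)(0.125) + (2)(0.125) + (3)(0.25) + (6)(0.125) + (7)(0.25) = 3.625
E[W²] = (0)²(0.125) + (1)²(0.125) + (2)²(0.125) + (3)²(0.25) + (6)²(0.125) + (7)²(0.25) = 19.625
var(W) = E[W²] − (E[W])² = 19.625 − (3.625)² = 6.484375
SD(W) = √6.484375 ≈ 2.55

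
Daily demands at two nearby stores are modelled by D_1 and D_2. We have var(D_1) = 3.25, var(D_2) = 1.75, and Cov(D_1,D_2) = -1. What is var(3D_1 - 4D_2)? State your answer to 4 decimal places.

var(3D_1 - 4D_2) = (3)²·var(D_1) + (-4)²·var(D_2) + 2·(3)·(-4)·Cov(D_1,D_2)
= 9·3.25 + 16·1.75 + -24·-1 = 81.25

81.2500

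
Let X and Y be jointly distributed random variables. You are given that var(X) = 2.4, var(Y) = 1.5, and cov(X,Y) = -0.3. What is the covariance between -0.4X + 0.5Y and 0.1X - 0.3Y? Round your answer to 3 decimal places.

cov(-0.4X + 0.5Y, 0.1X - 0.3Y) = (-0.4)(0.1)var(X) + (0.5)(-0.3)var(Y) + [(-0.4)(-0.3) + (0.5)(0.1)]cov(X,Y)
= -0.04·2.4 + -0.15·1.5 + 0.17·-0.3 = -0.372

-0.372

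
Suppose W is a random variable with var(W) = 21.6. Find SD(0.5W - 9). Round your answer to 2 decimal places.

2.32

var(0.5W - 9) = (0.5)²·21.6 = 5.4
SD(0.5W - 9) = √5.4 ≈ 2.32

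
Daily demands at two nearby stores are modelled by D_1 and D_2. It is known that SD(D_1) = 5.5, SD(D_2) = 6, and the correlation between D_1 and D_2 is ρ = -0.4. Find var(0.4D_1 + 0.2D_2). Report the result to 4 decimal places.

4.1680

var(D_1) = (5.5)² = 30.25;  var(D_2) = (6)² = 36
Cov(D_1,D_2) = ρ·SD(D_1)·SD(D_2) = -0.4·5.5·6 = -13.2
var(0.4D_1 + 0.2D_2) = (0.4)²·var(D_1) + (0.2)²·var(D_2) + 2·(0.4)·(0.2)·Cov(D_1,D_2)
= 0.16·30.25 + 0.04·36 + 0.16·-13.2 = 4.168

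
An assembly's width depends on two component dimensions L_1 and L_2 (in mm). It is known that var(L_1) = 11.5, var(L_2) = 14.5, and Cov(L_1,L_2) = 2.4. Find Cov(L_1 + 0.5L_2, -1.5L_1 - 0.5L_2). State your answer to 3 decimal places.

Cov(L_1 + 0.5L_2, -1.5L_1 - 0.5L_2) = (1)(-1.5)var(L_1) + (0.5)(-0.5)var(L_2) + [(1)(-0.5) + (0.5)(-1.5)]Cov(L_1,L_2)
= -1.5·11.5 + -0.25·14.5 + -1.25·2.4 = -23.875

-23.875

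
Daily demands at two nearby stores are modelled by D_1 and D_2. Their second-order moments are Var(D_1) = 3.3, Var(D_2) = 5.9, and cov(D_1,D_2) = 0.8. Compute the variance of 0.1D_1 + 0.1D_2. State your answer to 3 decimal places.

0.108

Var(0.1D_1 + 0.1D_2) = (0.1)²·Var(D_1) + (0.1)²·Var(D_2) + 2·(0.1)·(0.1)·cov(D_1,D_2)
= 0.01·3.3 + 0.01·5.9 + 0.02·0.8 = 0.108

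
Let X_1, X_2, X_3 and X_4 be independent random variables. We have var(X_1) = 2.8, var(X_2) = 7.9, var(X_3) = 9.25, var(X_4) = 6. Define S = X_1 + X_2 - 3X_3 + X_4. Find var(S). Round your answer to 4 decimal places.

99.9500

By independence, var(S) = (1)²var(X_1) + (1)²var(X_2) + (-3)²var(X_3) + (1)²var(X_4)
= (1)²·2.8 + (1)²·7.9 + (-3)²·9.25 + (1)²·6 = 99.95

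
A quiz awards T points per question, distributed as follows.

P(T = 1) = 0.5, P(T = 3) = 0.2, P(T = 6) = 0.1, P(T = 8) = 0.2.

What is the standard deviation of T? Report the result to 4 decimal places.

2.7946

E[T] = (1)(0.5) + (3)(0.2) + (6)(0.1) + (8)(0.2) = 3.3
E[T²] = (1)²(0.5) + (3)²(0.2) + (6)²(0.1) + (8)²(0.2) = 18.7
Var(T) = E[T²] − (E[T])² = 18.7 − (3.3)² = 7.81
SD(T) = √7.81 ≈ 2.7946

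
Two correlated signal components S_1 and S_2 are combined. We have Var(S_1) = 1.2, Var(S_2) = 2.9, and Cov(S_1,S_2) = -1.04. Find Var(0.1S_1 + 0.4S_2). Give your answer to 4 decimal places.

0.3928

Var(0.1S_1 + 0.4S_2) = (0.1)²·Var(S_1) + (0.4)²·Var(S_2) + 2·(0.1)·(0.4)·Cov(S_1,S_2)
= 0.01·1.2 + 0.16·2.9 + 0.08·-1.04 = 0.3928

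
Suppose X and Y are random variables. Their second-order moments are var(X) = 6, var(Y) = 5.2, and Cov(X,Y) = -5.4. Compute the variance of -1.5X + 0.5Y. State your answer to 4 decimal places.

22.9000

var(-1.5X + 0.5Y) = (-1.5)²·var(X) + (0.5)²·var(Y) + 2·(-1.5)·(0.5)·Cov(X,Y)
= 2.25·6 + 0.25·5.2 + -1.5·-5.4 = 22.9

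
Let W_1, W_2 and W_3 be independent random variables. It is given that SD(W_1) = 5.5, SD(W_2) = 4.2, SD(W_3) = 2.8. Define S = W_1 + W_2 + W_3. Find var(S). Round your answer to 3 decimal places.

55.730

var(W_1) = 30.25, var(W_2) = 17.64, var(W_3) = 7.84
By independence, var(S) = (1)²var(W_1) + (1)²var(W_2) + (1)²var(W_3)
= (1)²·30.25 + (1)²·17.64 + (1)²·7.84 = 55.73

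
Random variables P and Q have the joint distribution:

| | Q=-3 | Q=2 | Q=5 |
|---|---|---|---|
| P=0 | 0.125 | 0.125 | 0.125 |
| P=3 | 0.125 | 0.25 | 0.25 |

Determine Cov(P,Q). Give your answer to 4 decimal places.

E[P] = 1.875,  E[Q] = 1.875
E[PQ] = 4.125
Cov(P,Q) = E[PQ] − E[P]E[Q] = 4.125 − (1.875)(1.875) = 0.609375

0.6094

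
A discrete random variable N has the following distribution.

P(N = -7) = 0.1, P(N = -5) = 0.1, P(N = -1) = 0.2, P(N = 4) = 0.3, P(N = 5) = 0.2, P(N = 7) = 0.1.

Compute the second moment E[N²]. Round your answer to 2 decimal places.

E[N²] = (-7)²(0.1) + (-5)²(0.1) + (-1)²(0.2) + (4)²(0.3) + (5)²(0.2) + (7)²(0.1) = 22.3

22.30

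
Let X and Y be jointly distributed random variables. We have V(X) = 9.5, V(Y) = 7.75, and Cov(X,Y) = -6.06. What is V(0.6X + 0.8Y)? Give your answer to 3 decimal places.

2.562

V(0.6X + 0.8Y) = (0.6)²·V(X) + (0.8)²·V(Y) + 2·(0.6)·(0.8)·Cov(X,Y)
= 0.36·9.5 + 0.64·7.75 + 0.96·-6.06 = 2.5624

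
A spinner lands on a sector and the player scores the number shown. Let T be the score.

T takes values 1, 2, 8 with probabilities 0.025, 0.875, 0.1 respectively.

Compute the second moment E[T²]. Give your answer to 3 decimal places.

E[T²] = (1)²(0.025) + (2)²(0.875) + (8)²(0.1) = 9.925

9.925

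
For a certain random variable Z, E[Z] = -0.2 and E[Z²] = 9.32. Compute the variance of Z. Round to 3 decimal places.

Var(Z) = 9.32 − (-0.2)² = 9.28

9.280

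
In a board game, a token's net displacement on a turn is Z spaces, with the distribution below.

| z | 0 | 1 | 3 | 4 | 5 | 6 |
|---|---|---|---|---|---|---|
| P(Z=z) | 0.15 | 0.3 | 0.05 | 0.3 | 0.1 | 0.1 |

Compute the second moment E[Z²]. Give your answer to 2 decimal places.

11.65

E[Z²] = (0)²(0.15) + (1)²(0.3) + (3)²(0.05) + (4)²(0.3) + (5)²(0.1) + (6)²(0.1) = 11.65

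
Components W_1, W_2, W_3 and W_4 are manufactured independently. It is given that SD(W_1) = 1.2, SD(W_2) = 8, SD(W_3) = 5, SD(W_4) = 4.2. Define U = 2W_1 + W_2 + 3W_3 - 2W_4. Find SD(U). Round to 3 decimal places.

19.113

Var(W_1) = 1.44, Var(W_2) = 64, Var(W_3) = 25, Var(W_4) = 17.64
By independence, Var(U) = (2)²Var(W_1) + (1)²Var(W_2) + (3)²Var(W_3) + (-2)²Var(W_4)
= (2)²·1.44 + (1)²·64 + (3)²·25 + (-2)²·17.64 = 365.32
SD(U) = √365.32 ≈ 19.113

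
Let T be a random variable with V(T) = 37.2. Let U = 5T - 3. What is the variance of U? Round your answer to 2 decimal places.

930.00

V(5T - 3) = (5)²·V(T) = 25·37.2 = 930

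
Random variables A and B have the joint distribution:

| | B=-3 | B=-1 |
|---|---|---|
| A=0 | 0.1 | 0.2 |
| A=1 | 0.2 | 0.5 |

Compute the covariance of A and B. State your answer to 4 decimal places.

0.0200

E[A] = 0.7,  E[B] = -1.6
E[AB] = -1.1
cov(A,B) = E[AB] − E[A]E[B] = -1.1 − (0.7)(-1.6) = 0.02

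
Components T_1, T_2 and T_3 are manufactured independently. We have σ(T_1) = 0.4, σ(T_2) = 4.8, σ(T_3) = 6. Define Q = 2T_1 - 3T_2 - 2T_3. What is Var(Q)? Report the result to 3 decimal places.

352.000

Var(T_1) = 0.16, Var(T_2) = 23.04, Var(T_3) = 36
By independence, Var(Q) = (2)²Var(T_1) + (-3)²Var(T_2) + (-2)²Var(T_3)
= (2)²·0.16 + (-3)²·23.04 + (-2)²·36 = 352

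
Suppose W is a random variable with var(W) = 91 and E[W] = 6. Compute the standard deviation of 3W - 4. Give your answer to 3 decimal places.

var(3W - 4) = (3)²·91 = 819
SD(3W - 4) = √819 ≈ 28.618

28.618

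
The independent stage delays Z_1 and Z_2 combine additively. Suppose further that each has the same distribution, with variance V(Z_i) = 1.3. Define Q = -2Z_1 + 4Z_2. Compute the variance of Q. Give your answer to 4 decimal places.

By independence, V(Q) = (-2)²V(Z_1) + (4)²V(Z_2)
= (-2)²·1.3 + (4)²·1.3 = 26

26.0000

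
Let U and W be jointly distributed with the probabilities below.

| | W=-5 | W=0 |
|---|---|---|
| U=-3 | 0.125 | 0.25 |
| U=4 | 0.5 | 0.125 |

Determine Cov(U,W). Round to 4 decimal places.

-3.8281

E[U] = 1.375,  E[W] = -3.125
E[UW] = -8.125
Cov(U,W) = E[UW] − E[U]E[W] = -8.125 − (1.375)(-3.125) = -3.828125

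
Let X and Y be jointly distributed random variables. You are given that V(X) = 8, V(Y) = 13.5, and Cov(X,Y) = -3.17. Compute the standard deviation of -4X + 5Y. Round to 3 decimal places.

V(-4X + 5Y) = (-4)²·V(X) + (5)²·V(Y) + 2·(-4)·(5)·Cov(X,Y)
= 16·8 + 25·13.5 + -40·-3.17 = 592.3
SD(-4X + 5Y) = √592.3 ≈ 24.337

24.337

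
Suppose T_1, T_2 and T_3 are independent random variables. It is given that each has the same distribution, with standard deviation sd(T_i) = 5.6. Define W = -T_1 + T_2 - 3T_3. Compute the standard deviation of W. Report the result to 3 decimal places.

V(T_i) = (5.6)² = 31.36
By independence, V(W) = (-1)²V(T_1) + (1)²V(T_2) + (-3)²V(T_3)
= (-1)²·31.36 + (1)²·31.36 + (-3)²·31.36 = 344.96
sd(W) = √344.96 ≈ 18.573

18.573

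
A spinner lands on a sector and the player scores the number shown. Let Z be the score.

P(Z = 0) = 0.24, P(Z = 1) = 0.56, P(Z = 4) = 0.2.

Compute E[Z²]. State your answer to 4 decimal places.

3.7600

E[Z²] = (0)²(0.24) + (1)²(0.56) + (4)²(0.2) = 3.76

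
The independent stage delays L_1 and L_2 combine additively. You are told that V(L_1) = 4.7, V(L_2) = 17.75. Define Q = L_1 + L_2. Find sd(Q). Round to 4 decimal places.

4.7381

By independence, V(Q) = (1)²V(L_1) + (1)²V(L_2)
= (1)²·4.7 + (1)²·17.75 = 22.45
sd(Q) = √22.45 ≈ 4.7381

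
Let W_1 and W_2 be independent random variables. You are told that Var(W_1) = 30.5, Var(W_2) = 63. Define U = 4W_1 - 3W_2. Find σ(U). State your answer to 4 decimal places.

By independence, Var(U) = (4)²Var(W_1) + (-3)²Var(W_2)
= (4)²·30.5 + (-3)²·63 = 1055
σ(U) = √1055 ≈ 32.4808

32.4808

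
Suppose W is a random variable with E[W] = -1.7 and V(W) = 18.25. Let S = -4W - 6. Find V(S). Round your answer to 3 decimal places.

V(-4W - 6) = (-4)²·V(W) = 16·18.25 = 292

292.000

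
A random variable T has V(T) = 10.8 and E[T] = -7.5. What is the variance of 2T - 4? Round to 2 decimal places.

V(2T - 4) = (2)²·V(T) = 4·10.8 = 43.2

43.20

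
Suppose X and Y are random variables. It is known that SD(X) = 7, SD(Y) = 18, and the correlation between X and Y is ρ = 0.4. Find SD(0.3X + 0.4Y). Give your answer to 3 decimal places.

var(X) = (7)² = 49;  var(Y) = (18)² = 324
Cov(X,Y) = ρ·SD(X)·SD(Y) = 0.4·7·18 = 50.4
var(0.3X + 0.4Y) = (0.3)²·var(X) + (0.4)²·var(Y) + 2·(0.3)·(0.4)·Cov(X,Y)
= 0.09·49 + 0.16·324 + 0.24·50.4 = 68.346
SD(0.3X + 0.4Y) = √68.346 ≈ 8.267

8.267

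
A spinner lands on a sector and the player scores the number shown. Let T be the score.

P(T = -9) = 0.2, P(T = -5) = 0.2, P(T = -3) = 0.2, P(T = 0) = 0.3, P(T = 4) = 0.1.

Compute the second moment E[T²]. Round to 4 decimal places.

E[T²] = (-9)²(0.2) + (-5)²(0.2) + (-3)²(0.2) + (0)²(0.3) + (4)²(0.1) = 24.6

24.6000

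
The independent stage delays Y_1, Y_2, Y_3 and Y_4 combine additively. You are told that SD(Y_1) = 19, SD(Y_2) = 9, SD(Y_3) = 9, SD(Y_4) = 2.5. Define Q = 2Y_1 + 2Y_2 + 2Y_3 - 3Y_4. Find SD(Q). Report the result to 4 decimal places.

Var(Y_1) = 361, Var(Y_2) = 81, Var(Y_3) = 81, Var(Y_4) = 6.25
By independence, Var(Q) = (2)²Var(Y_1) + (2)²Var(Y_2) + (2)²Var(Y_3) + (-3)²Var(Y_4)
= (2)²·361 + (2)²·81 + (2)²·81 + (-3)²·6.25 = 2148.25
SD(Q) = √2148.25 ≈ 46.3492

46.3492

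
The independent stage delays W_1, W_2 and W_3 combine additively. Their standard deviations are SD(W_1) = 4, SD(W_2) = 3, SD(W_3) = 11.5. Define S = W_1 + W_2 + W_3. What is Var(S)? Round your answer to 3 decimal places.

Var(W_1) = 16, Var(W_2) = 9, Var(W_3) = 132.25
By independence, Var(S) = (1)²Var(W_1) + (1)²Var(W_2) + (1)²Var(W_3)
= (1)²·16 + (1)²·9 + (1)²·132.25 = 157.25

157.250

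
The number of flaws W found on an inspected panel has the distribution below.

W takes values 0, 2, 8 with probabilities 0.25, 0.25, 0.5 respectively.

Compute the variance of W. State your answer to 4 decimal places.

E[W] = (0)(0.25) + (2)(0.25) + (8)(0.5) = 4.5
E[W²] = (0)²(0.25) + (2)²(0.25) + (8)²(0.5) = 33
Var(W) = E[W²] − (E[W])² = 33 − (4.5)² = 12.75

12.7500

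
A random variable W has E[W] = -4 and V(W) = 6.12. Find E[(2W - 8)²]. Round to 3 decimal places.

280.480

E[2W - 8] = 2·-4 − 8 = -16
V(2W - 8) = (2)²·6.12 = 24.48
E[(2W - 8)²] = V((2W - 8)) + (E[(2W - 8)])² = 24.48 + (-16)² = 280.48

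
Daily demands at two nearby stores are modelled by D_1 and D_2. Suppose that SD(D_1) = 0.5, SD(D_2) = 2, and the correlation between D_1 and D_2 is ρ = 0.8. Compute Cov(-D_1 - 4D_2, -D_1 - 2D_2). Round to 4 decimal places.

Var(D_1) = (0.5)² = 0.25;  Var(D_2) = (2)² = 4
Cov(D_1,D_2) = ρ·SD(D_1)·SD(D_2) = 0.8·0.5·2 = 0.8
Cov(-D_1 - 4D_2, -D_1 - 2D_2) = (-1)(-1)Var(D_1) + (-4)(-2)Var(D_2) + [(-1)(-2) + (-4)(-1)]Cov(D_1,D_2)
= 1·0.25 + 8·4 + 6·0.8 = 37.05

37.0500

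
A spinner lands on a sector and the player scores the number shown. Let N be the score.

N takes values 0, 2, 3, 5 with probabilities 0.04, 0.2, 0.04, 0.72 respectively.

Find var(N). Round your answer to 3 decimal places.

E[N] = (0)(0.04) + (2)(0.2) + (3)(0.04) + (5)(0.72) = 4.12
E[N²] = (0)²(0.04) + (2)²(0.2) + (3)²(0.04) + (5)²(0.72) = 19.16
var(N) = E[N²] − (E[N])² = 19.16 − (4.12)² = 2.1856

2.186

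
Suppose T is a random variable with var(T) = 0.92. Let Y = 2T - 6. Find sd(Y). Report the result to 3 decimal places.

1.918

var(2T - 6) = (2)²·0.92 = 3.68
sd(Y) = √3.68 ≈ 1.918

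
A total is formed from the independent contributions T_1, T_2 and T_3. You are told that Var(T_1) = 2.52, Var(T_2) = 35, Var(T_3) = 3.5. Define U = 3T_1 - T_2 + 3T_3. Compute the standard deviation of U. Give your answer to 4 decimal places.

9.4435

By independence, Var(U) = (3)²Var(T_1) + (-1)²Var(T_2) + (3)²Var(T_3)
= (3)²·2.52 + (-1)²·35 + (3)²·3.5 = 89.18
σ(U) = √89.18 ≈ 9.4435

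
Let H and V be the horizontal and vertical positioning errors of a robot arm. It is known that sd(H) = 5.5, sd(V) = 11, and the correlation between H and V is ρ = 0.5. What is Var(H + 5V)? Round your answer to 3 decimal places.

3357.750

Var(H) = (5.5)² = 30.25;  Var(V) = (11)² = 121
Cov(H,V) = ρ·sd(H)·sd(V) = 0.5·5.5·11 = 30.25
Var(H + 5V) = (1)²·Var(H) + (5)²·Var(V) + 2·(1)·(5)·Cov(H,V)
= 1·30.25 + 25·121 + 10·30.25 = 3357.75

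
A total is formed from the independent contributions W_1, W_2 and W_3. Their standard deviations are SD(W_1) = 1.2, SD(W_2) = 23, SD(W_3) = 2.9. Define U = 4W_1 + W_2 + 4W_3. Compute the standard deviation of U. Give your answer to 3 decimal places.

var(W_1) = 1.44, var(W_2) = 529, var(W_3) = 8.41
By independence, var(U) = (4)²var(W_1) + (1)²var(W_2) + (4)²var(W_3)
= (4)²·1.44 + (1)²·529 + (4)²·8.41 = 686.6
SD(U) = √686.6 ≈ 26.203

26.203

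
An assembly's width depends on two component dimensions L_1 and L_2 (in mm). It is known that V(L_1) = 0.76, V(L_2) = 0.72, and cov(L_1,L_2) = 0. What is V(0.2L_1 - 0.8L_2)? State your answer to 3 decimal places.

0.491

V(0.2L_1 - 0.8L_2) = (0.2)²·V(L_1) + (-0.8)²·V(L_2) + 2·(0.2)·(-0.8)·cov(L_1,L_2)
= 0.04·0.76 + 0.64·0.72 + -0.32·0 = 0.4912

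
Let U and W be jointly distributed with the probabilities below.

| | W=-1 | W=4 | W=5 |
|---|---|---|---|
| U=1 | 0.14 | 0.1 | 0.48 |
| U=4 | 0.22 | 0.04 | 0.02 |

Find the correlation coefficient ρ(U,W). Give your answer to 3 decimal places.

E[U] = 1.84,  E[W] = 2.7
E[UW] = 2.82
Cov(U,W) = E[UW] − E[U]E[W] = 2.82 − (1.84)(2.7) = -2.148
Var(U) = 1.8144,  Var(W) = 7.81
ρ = -2.148 / √(1.8144·7.81) ≈ -0.571

-0.571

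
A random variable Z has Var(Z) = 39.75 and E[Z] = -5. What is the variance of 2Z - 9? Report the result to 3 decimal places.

159.000

Var(2Z - 9) = (2)²·Var(Z) = 4·39.75 = 159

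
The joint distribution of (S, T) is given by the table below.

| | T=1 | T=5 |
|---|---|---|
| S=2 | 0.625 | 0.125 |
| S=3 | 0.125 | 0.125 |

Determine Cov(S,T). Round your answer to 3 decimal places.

0.250

E[S] = 2.25,  E[T] = 2
E[ST] = 4.75
Cov(S,T) = E[ST] − E[S]E[T] = 4.75 − (2.25)(2) = 0.25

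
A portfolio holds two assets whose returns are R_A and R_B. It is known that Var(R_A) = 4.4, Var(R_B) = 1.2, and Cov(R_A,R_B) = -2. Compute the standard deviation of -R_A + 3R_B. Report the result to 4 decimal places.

5.2154

Var(-R_A + 3R_B) = (-1)²·Var(R_A) + (3)²·Var(R_B) + 2·(-1)·(3)·Cov(R_A,R_B)
= 1·4.4 + 9·1.2 + -6·-2 = 27.2
sd(-R_A + 3R_B) = √27.2 ≈ 5.2154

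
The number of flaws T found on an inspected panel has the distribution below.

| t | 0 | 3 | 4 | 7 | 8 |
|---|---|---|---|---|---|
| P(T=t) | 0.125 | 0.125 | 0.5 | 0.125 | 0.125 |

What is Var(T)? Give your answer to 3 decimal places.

E[T] = (0)(0.125) + (3)(0.125) + (4)(0.5) + (7)(0.125) + (8)(0.125) = 4.25
E[T²] = (0)²(0.125) + (3)²(0.125) + (4)²(0.5) + (7)²(0.125) + (8)²(0.125) = 23.25
Var(T) = E[T²] − (E[T])² = 23.25 − (4.25)² = 5.1875

5.188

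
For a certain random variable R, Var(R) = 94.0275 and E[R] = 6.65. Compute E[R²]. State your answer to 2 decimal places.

E[R²] = Var(R) + (E[R])² = 94.0275 + (6.65)² = 138.25

138.25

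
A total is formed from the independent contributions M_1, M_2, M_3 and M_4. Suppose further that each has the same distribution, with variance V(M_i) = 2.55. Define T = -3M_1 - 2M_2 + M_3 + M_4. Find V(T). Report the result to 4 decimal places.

By independence, V(T) = (-3)²V(M_1) + (-2)²V(M_2) + (1)²V(M_3) + (1)²V(M_4)
= (-3)²·2.55 + (-2)²·2.55 + (1)²·2.55 + (1)²·2.55 = 38.25

38.2500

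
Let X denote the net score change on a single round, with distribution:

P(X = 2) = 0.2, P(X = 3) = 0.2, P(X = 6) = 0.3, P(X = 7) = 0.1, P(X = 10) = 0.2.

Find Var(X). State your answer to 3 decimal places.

E[X] = (2)(0.2) + (3)(0.2) + (6)(0.3) + (7)(0.1) + (10)(0.2) = 5.5
E[X²] = (2)²(0.2) + (3)²(0.2) + (6)²(0.3) + (7)²(0.1) + (10)²(0.2) = 38.3
Var(X) = E[X²] − (E[X])² = 38.3 − (5.5)² = 8.05

8.050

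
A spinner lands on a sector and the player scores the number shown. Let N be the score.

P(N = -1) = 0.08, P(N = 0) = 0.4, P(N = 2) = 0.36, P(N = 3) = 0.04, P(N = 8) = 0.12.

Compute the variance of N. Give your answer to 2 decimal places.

E[N] = (-1)(0.08) + (0)(0.4) + (2)(0.36) + (3)(0.04) + (8)(0.12) = 1.72
E[N²] = (-1)²(0.08) + (0)²(0.4) + (2)²(0.36) + (3)²(0.04) + (8)²(0.12) = 9.56
V(N) = E[N²] − (E[N])² = 9.56 − (1.72)² = 6.6016

6.60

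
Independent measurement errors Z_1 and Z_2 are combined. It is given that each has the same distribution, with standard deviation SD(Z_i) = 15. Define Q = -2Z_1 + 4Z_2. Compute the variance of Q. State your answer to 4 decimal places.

Var(Z_i) = (15)² = 225
By independence, Var(Q) = (-2)²Var(Z_1) + (4)²Var(Z_2)
= (-2)²·225 + (4)²·225 = 4500

4500.0000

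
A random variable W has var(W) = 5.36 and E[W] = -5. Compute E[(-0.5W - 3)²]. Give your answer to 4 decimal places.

1.5900

E[-0.5W - 3] = -0.5·-5 − 3 = -0.5
var(-0.5W - 3) = (-0.5)²·5.36 = 1.34
E[(-0.5W - 3)²] = var((-0.5W - 3)) + (E[(-0.5W - 3)])² = 1.34 + (-0.5)² = 1.59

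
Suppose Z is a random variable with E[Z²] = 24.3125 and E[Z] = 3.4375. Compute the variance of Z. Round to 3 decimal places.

12.496

Var(Z) = 24.3125 − (3.4375)² = 12.49609375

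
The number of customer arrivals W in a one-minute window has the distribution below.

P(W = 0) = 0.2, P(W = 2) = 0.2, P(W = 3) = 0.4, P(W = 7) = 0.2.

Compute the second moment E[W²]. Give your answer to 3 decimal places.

14.200

E[W²] = (0)²(0.2) + (2)²(0.2) + (3)²(0.4) + (7)²(0.2) = 14.2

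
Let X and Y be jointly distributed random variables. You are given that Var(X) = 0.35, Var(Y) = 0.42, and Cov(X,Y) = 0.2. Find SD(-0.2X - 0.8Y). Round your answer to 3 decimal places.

Var(-0.2X - 0.8Y) = (-0.2)²·Var(X) + (-0.8)²·Var(Y) + 2·(-0.2)·(-0.8)·Cov(X,Y)
= 0.04·0.35 + 0.64·0.42 + 0.32·0.2 = 0.3468
SD(-0.2X - 0.8Y) = √0.3468 ≈ 0.589

0.589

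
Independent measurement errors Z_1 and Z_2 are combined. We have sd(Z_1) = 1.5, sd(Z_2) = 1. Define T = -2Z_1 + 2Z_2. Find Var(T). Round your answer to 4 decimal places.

13.0000

Var(Z_1) = 2.25, Var(Z_2) = 1
By independence, Var(T) = (-2)²Var(Z_1) + (2)²Var(Z_2)
= (-2)²·2.25 + (2)²·1 = 13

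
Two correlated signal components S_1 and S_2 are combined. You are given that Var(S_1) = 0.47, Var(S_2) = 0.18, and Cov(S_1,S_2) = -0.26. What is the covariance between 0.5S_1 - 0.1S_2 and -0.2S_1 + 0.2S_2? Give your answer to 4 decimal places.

-0.0818

Cov(0.5S_1 - 0.1S_2, -0.2S_1 + 0.2S_2) = (0.5)(-0.2)Var(S_1) + (-0.1)(0.2)Var(S_2) + [(0.5)(0.2) + (-0.1)(-0.2)]Cov(S_1,S_2)
= -0.1·0.47 + -0.02·0.18 + 0.12·-0.26 = -0.0818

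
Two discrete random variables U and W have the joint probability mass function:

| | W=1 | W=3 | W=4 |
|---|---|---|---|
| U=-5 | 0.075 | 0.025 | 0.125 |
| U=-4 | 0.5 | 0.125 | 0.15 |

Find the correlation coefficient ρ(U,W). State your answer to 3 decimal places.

E[U] = -4.225,  E[W] = 2.125
E[UW] = -9.15
cov(U,W) = E[UW] − E[U]E[W] = -9.15 − (-4.225)(2.125) = -0.171875
V(U) = 0.174375,  V(W) = 1.809375
ρ = -0.171875 / √(0.174375·1.809375) ≈ -0.306

-0.306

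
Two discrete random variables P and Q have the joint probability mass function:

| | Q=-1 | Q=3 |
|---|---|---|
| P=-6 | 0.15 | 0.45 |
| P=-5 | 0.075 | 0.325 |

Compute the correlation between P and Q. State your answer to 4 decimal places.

0.0733

E[P] = -5.6,  E[Q] = 2.1
E[PQ] = -11.7
Cov(P,Q) = E[PQ] − E[P]E[Q] = -11.7 − (-5.6)(2.1) = 0.06
var(P) = 0.24,  var(Q) = 2.79
ρ = 0.06 / √(0.24·2.79) ≈ 0.0733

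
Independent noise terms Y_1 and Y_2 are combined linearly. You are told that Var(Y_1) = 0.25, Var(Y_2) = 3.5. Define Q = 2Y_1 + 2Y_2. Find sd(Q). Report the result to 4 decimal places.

By independence, Var(Q) = (2)²Var(Y_1) + (2)²Var(Y_2)
= (2)²·0.25 + (2)²·3.5 = 15
sd(Q) = √15 ≈ 3.8730

3.8730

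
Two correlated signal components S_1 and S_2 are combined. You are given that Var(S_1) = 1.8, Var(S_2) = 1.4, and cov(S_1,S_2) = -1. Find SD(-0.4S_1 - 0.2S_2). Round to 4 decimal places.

0.4290

Var(-0.4S_1 - 0.2S_2) = (-0.4)²·Var(S_1) + (-0.2)²·Var(S_2) + 2·(-0.4)·(-0.2)·cov(S_1,S_2)
= 0.16·1.8 + 0.04·1.4 + 0.16·-1 = 0.184
SD(-0.4S_1 - 0.2S_2) = √0.184 ≈ 0.4290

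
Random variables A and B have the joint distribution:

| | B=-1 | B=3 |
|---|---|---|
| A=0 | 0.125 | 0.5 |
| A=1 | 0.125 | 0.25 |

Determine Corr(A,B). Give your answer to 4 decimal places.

-0.1491

E[A] = 0.375,  E[B] = 2
E[AB] = 0.625
Cov(A,B) = E[AB] − E[A]E[B] = 0.625 − (0.375)(2) = -0.125
V(A) = 0.234375,  V(B) = 3
ρ = -0.125 / √(0.234375·3) ≈ -0.1491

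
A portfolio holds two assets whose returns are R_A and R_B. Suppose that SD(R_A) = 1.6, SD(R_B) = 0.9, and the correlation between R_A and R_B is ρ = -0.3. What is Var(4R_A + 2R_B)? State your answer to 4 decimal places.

Var(R_A) = (1.6)² = 2.56;  Var(R_B) = (0.9)² = 0.81
Cov(R_A,R_B) = ρ·SD(R_A)·SD(R_B) = -0.3·1.6·0.9 = -0.432
Var(4R_A + 2R_B) = (4)²·Var(R_A) + (2)²·Var(R_B) + 2·(4)·(2)·Cov(R_A,R_B)
= 16·2.56 + 4·0.81 + 16·-0.432 = 37.288

37.2880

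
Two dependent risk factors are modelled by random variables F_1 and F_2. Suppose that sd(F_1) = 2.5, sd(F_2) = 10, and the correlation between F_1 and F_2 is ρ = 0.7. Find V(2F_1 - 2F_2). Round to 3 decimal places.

285.000

V(F_1) = (2.5)² = 6.25;  V(F_2) = (10)² = 100
Cov(F_1,F_2) = ρ·sd(F_1)·sd(F_2) = 0.7·2.5·10 = 17.5
V(2F_1 - 2F_2) = (2)²·V(F_1) + (-2)²·V(F_2) + 2·(2)·(-2)·Cov(F_1,F_2)
= 4·6.25 + 4·100 + -8·17.5 = 285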